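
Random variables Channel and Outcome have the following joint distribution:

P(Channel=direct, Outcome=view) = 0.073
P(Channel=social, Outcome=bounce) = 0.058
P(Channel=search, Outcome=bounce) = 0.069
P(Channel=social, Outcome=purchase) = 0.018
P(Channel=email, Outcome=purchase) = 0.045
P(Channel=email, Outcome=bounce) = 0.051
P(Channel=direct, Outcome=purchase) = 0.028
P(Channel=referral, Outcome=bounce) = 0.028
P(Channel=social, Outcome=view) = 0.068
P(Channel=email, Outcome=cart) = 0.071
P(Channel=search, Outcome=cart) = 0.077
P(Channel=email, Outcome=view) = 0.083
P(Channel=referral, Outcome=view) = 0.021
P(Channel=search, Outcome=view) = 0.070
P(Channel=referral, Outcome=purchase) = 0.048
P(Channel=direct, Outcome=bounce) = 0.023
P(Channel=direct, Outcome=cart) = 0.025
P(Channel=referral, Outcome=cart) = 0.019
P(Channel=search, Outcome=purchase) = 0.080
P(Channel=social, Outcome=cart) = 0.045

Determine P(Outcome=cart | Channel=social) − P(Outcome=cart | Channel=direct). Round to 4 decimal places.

0.0703

P(Channel=social) = 0.058 + 0.068 + 0.045 + 0.018 = 0.189; P(Outcome=cart | Channel=social) = 0.045/0.189 = 0.23810.
P(Channel=direct) = 0.023 + 0.073 + 0.025 + 0.028 = 0.149; P(Outcome=cart | Channel=direct) = 0.025/0.149 = 0.16779.
Difference = 0.0703.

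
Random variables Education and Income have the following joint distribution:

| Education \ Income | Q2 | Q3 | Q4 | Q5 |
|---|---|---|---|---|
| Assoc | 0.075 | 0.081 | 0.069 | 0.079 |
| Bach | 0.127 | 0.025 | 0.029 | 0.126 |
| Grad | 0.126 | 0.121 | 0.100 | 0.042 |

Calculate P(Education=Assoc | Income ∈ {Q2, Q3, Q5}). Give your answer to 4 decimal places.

0.2930

P(Income=Q2) = 0.075 + 0.127 + 0.126 = 0.328.
P(Income=Q3) = 0.081 + 0.025 + 0.121 = 0.227.
P(Income=Q5) = 0.079 + 0.126 + 0.042 = 0.247.
P(Income ∈ {Q2, Q3, Q5}) = 0.328 + 0.227 + 0.247 = 0.802; P(Education=Assoc, Income ∈ {Q2, Q3, Q5}) = 0.075 + 0.081 + 0.079 = 0.235.
P(Education=Assoc | Income ∈ {Q2, Q3, Q5}) = 0.235/0.802 = 0.2930.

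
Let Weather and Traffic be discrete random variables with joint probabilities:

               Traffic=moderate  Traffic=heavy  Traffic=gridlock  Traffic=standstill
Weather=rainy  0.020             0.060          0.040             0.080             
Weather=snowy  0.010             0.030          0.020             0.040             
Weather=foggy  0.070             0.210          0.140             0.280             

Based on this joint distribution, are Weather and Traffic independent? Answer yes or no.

yes

Every cell satisfies P(Weather,Traffic) = P(Weather)·P(Traffic). For instance P(Weather=foggy) = 0.700, P(Traffic=moderate) = 0.100, and 0.700×0.100 = 0.070 matches the joint entry. So Weather and Traffic are independent.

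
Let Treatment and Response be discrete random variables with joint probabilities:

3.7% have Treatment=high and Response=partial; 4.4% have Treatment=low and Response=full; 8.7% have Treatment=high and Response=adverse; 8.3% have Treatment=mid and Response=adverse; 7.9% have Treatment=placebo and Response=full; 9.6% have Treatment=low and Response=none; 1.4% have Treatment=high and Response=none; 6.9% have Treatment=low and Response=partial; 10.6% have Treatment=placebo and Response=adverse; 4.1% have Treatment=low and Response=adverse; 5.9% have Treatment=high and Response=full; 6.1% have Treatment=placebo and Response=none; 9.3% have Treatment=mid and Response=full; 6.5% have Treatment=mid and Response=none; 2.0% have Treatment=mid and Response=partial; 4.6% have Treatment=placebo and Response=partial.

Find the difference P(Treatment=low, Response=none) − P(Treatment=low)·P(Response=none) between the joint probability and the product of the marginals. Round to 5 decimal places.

0.03700

P(Treatment=low) = 0.096 + 0.069 + 0.044 + 0.041 = 0.250.
P(Response=none) = 0.061 + 0.096 + 0.065 + 0.014 = 0.236.
P(Treatment=low, Response=none) − P(Treatment=low)P(Response=none) = 0.096 − 0.250×0.236 = 0.03700.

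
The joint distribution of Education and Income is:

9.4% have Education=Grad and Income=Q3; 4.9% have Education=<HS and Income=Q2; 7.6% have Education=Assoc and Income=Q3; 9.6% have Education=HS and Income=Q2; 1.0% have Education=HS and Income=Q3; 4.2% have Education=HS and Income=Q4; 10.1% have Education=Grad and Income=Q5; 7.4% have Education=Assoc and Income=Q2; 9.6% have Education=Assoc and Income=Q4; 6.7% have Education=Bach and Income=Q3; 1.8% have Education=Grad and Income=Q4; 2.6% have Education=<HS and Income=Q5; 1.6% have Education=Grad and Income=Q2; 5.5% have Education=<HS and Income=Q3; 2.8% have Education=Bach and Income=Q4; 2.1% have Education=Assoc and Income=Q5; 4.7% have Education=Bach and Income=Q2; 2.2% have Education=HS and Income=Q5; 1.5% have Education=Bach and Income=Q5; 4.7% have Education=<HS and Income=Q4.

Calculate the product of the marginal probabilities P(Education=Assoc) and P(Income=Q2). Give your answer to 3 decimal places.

P(Education=Assoc) = 0.074 + 0.076 + 0.096 + 0.021 = 0.267.
P(Income=Q2) = 0.049 + 0.096 + 0.074 + 0.047 + 0.016 = 0.282.
Product: 0.267 × 0.282 = 0.075.

0.075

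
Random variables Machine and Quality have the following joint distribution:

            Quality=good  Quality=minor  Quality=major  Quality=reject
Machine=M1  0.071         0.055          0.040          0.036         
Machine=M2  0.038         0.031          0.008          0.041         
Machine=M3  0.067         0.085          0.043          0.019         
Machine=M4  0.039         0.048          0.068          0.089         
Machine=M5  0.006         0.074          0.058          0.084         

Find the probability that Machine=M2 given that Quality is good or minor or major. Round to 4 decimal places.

P(Quality=good) = 0.071 + 0.038 + 0.067 + 0.039 + 0.006 = 0.221.
P(Quality=minor) = 0.055 + 0.031 + 0.085 + 0.048 + 0.074 = 0.293.
P(Quality=major) = 0.040 + 0.008 + 0.043 + 0.068 + 0.058 = 0.217.
P(Quality ∈ {good, minor, major}) = 0.221 + 0.293 + 0.217 = 0.731; P(Machine=M2, Quality ∈ {good, minor, major}) = 0.038 + 0.031 + 0.008 = 0.077.
P(Machine=M2 | Quality ∈ {good, minor, major}) = 0.077/0.731 = 0.1053.

0.1053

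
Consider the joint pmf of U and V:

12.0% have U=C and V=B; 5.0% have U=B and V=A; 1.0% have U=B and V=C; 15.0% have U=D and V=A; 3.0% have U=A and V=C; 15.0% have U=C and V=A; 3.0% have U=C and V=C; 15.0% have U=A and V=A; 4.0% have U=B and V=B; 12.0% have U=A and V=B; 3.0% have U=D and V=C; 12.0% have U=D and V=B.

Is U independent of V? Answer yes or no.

yes

Every cell satisfies P(U,V) = P(U)·P(V). For instance P(U=D) = 0.300, P(V=B) = 0.400, and 0.300×0.400 = 0.120 matches the joint entry. So U and V are independent.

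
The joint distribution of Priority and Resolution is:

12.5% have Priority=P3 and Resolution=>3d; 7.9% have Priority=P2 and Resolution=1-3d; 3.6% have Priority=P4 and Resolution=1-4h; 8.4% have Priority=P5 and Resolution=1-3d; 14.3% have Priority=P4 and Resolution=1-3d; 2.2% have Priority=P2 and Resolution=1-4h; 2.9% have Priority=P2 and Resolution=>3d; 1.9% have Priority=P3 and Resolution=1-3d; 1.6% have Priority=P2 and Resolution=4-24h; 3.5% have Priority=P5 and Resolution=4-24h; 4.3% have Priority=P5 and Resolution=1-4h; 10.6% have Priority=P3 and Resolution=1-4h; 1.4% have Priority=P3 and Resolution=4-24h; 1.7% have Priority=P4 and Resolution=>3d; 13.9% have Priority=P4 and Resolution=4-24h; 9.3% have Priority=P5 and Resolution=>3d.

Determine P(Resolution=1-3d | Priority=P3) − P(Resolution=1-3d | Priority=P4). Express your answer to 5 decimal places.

P(Priority=P3) = 0.106 + 0.014 + 0.019 + 0.125 = 0.264; P(Resolution=1-3d | Priority=P3) = 0.019/0.264 = 0.071970.
P(Priority=P4) = 0.036 + 0.139 + 0.143 + 0.017 = 0.335; P(Resolution=1-3d | Priority=P4) = 0.143/0.335 = 0.426866.
Difference = -0.35490.

-0.35490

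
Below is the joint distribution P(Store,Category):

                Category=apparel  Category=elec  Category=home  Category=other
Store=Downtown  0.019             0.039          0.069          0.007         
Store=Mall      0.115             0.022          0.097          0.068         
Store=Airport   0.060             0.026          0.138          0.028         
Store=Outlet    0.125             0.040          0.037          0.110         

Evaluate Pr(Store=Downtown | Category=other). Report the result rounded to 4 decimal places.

P(Category=other) = 0.007 + 0.068 + 0.028 + 0.110 = 0.213.
P(Store=Downtown | Category=other) = 0.007/0.213 = 0.0329.

0.0329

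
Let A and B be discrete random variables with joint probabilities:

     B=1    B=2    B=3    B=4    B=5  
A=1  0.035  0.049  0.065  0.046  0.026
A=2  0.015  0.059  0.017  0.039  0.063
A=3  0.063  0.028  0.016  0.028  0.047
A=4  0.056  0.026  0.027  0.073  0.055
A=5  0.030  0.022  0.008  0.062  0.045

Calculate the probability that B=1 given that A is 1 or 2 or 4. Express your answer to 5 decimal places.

P(A=1) = 0.035 + 0.049 + 0.065 + 0.046 + 0.026 = 0.221.
P(A=2) = 0.015 + 0.059 + 0.017 + 0.039 + 0.063 = 0.193.
P(A=4) = 0.056 + 0.026 + 0.027 + 0.073 + 0.055 = 0.237.
P(A ∈ {1, 2, 4}) = 0.221 + 0.193 + 0.237 = 0.651; P(B=1, A ∈ {1, 2, 4}) = 0.035 + 0.015 + 0.056 = 0.106.
P(B=1 | A ∈ {1, 2, 4}) = 0.106/0.651 = 0.16283.

0.16283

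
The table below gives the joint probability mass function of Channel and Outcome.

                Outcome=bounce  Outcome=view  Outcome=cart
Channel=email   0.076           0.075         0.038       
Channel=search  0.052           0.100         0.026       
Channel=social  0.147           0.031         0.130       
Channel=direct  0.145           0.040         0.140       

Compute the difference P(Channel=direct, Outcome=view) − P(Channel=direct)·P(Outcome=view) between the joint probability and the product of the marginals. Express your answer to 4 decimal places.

P(Channel=direct) = 0.145 + 0.040 + 0.140 = 0.325.
P(Outcome=view) = 0.075 + 0.100 + 0.031 + 0.040 = 0.246.
P(Channel=direct, Outcome=view) − P(Channel=direct)P(Outcome=view) = 0.040 − 0.325×0.246 = -0.0400.

-0.0400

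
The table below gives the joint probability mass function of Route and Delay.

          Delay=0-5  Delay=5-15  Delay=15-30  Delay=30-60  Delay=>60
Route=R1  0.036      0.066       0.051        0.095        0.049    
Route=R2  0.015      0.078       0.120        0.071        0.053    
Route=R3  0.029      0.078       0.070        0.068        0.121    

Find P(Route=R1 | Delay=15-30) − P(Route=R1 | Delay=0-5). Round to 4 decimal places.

-0.2384

P(Delay=15-30) = 0.051 + 0.120 + 0.070 = 0.241; P(Route=R1 | Delay=15-30) = 0.051/0.241 = 0.21162.
P(Delay=0-5) = 0.036 + 0.015 + 0.029 = 0.080; P(Route=R1 | Delay=0-5) = 0.036/0.080 = 0.45000.
Difference = -0.2384.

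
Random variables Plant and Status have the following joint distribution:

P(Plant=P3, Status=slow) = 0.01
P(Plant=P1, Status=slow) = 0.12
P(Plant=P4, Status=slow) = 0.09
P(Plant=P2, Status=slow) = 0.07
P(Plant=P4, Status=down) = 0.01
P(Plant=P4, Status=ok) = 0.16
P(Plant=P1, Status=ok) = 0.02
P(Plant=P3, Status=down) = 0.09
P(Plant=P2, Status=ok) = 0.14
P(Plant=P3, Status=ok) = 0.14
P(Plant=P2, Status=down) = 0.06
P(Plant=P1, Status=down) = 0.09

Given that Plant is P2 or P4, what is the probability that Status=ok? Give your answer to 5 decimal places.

0.56604

P(Plant=P2) = 0.14 + 0.07 + 0.06 = 0.27.
P(Plant=P4) = 0.16 + 0.09 + 0.01 = 0.26.
P(Plant ∈ {P2, P4}) = 0.27 + 0.26 = 0.53; P(Status=ok, Plant ∈ {P2, P4}) = 0.14 + 0.16 = 0.30.
P(Status=ok | Plant ∈ {P2, P4}) = 0.30/0.53 = 0.56604.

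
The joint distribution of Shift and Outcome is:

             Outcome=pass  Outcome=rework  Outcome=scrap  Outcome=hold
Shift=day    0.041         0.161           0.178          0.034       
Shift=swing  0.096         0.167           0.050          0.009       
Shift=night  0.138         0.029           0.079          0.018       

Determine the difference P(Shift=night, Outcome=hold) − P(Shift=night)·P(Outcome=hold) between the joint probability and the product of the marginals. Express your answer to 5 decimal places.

0.00190

P(Shift=night) = 0.138 + 0.029 + 0.079 + 0.018 = 0.264.
P(Outcome=hold) = 0.034 + 0.009 + 0.018 = 0.061.
P(Shift=night, Outcome=hold) − P(Shift=night)P(Outcome=hold) = 0.018 − 0.264×0.061 = 0.00190.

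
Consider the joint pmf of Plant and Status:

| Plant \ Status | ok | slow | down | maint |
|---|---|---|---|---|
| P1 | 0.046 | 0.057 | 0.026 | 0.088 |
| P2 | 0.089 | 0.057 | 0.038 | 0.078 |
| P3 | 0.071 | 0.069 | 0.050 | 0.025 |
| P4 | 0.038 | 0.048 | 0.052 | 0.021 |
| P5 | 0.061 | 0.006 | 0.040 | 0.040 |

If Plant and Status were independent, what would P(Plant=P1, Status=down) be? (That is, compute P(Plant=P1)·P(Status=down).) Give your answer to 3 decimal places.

0.045

P(Plant=P1) = 0.046 + 0.057 + 0.026 + 0.088 = 0.217.
P(Status=down) = 0.026 + 0.038 + 0.050 + 0.052 + 0.040 = 0.206.
Product: 0.217 × 0.206 = 0.045.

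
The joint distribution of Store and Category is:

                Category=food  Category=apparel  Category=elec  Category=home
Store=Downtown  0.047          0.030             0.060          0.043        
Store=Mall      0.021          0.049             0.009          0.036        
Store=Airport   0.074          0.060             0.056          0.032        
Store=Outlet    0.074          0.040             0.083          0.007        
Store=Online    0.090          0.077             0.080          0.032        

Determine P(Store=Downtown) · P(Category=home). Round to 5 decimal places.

P(Store=Downtown) = 0.047 + 0.030 + 0.060 + 0.043 = 0.180.
P(Category=home) = 0.043 + 0.036 + 0.032 + 0.007 + 0.032 = 0.150.
Product: 0.180 × 0.150 = 0.02700.

0.02700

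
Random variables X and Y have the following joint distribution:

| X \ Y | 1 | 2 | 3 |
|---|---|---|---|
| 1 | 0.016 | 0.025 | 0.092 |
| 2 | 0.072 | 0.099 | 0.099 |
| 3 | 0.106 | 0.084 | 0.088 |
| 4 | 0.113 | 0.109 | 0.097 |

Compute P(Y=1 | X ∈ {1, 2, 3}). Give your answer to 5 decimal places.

P(X=1) = 0.016 + 0.025 + 0.092 = 0.133.
P(X=2) = 0.072 + 0.099 + 0.099 = 0.270.
P(X=3) = 0.106 + 0.084 + 0.088 = 0.278.
P(X ∈ {1, 2, 3}) = 0.133 + 0.270 + 0.278 = 0.681; P(Y=1, X ∈ {1, 2, 3}) = 0.016 + 0.072 + 0.106 = 0.194.
P(Y=1 | X ∈ {1, 2, 3}) = 0.194/0.681 = 0.28488.

0.28488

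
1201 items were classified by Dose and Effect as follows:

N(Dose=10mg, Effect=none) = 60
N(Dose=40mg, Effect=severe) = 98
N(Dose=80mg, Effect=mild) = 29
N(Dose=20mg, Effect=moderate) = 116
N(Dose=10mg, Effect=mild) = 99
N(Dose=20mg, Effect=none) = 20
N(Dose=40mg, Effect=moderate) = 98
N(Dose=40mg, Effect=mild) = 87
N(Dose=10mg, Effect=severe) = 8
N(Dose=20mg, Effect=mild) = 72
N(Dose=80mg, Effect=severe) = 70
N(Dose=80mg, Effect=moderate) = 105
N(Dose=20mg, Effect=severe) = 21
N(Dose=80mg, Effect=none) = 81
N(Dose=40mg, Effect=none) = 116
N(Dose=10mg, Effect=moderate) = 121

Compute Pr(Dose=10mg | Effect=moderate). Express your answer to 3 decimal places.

0.275

Total with Effect=moderate: 121 + 116 + 98 + 105 = 440.
P(Dose=10mg | Effect=moderate) = 121/440 = 0.275.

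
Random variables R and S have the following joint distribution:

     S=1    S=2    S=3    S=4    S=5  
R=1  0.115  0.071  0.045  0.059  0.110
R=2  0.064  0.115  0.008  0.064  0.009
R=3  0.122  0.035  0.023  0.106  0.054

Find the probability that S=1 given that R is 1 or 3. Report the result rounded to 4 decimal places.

P(R=1) = 0.115 + 0.071 + 0.045 + 0.059 + 0.110 = 0.400.
P(R=3) = 0.122 + 0.035 + 0.023 + 0.106 + 0.054 = 0.340.
P(R ∈ {1, 3}) = 0.400 + 0.340 = 0.740; P(S=1, R ∈ {1, 3}) = 0.115 + 0.122 = 0.237.
P(S=1 | R ∈ {1, 3}) = 0.237/0.740 = 0.3203.

0.3203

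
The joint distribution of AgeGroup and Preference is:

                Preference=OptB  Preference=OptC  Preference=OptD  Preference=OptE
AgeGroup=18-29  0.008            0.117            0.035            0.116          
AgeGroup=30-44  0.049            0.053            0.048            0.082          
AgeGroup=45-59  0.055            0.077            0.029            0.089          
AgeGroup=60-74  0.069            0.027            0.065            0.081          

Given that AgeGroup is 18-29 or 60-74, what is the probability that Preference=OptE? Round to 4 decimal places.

0.3803

P(AgeGroup=18-29) = 0.008 + 0.117 + 0.035 + 0.116 = 0.276.
P(AgeGroup=60-74) = 0.069 + 0.027 + 0.065 + 0.081 = 0.242.
P(AgeGroup ∈ {18-29, 60-74}) = 0.276 + 0.242 = 0.518; P(Preference=OptE, AgeGroup ∈ {18-29, 60-74}) = 0.116 + 0.081 = 0.197.
P(Preference=OptE | AgeGroup ∈ {18-29, 60-74}) = 0.197/0.518 = 0.3803.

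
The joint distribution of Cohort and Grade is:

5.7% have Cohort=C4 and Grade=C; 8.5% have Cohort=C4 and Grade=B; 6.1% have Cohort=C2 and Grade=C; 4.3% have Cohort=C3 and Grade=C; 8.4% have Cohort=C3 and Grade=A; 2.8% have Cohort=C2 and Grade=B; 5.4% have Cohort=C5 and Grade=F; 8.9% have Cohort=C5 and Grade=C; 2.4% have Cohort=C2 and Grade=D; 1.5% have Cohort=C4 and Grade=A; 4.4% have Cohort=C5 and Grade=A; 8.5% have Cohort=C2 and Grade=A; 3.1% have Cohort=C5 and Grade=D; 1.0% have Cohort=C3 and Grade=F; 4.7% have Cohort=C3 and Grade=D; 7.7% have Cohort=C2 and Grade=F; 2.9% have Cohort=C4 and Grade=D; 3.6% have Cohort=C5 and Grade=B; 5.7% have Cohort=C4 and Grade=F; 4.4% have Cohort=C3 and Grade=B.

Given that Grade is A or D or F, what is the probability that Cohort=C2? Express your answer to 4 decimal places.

0.3339

P(Grade=A) = 0.085 + 0.084 + 0.015 + 0.044 = 0.228.
P(Grade=D) = 0.024 + 0.047 + 0.029 + 0.031 = 0.131.
P(Grade=F) = 0.077 + 0.010 + 0.057 + 0.054 = 0.198.
P(Grade ∈ {A, D, F}) = 0.228 + 0.131 + 0.198 = 0.557; P(Cohort=C2, Grade ∈ {A, D, F}) = 0.085 + 0.024 + 0.077 = 0.186.
P(Cohort=C2 | Grade ∈ {A, D, F}) = 0.186/0.557 = 0.3339.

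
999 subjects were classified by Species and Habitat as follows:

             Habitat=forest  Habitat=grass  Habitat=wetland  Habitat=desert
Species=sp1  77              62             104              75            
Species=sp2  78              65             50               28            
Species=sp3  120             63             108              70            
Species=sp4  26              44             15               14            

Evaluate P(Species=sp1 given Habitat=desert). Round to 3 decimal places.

0.401

Total with Habitat=desert: 75 + 28 + 70 + 14 = 187.
P(Species=sp1 | Habitat=desert) = 75/187 = 0.401.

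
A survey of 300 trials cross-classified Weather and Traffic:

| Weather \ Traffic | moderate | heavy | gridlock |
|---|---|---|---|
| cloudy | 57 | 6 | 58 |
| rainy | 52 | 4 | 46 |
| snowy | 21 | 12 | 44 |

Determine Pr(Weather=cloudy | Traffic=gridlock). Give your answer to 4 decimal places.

0.3919

Total with Traffic=gridlock: 58 + 46 + 44 = 148.
P(Weather=cloudy | Traffic=gridlock) = 58/148 = 0.3919.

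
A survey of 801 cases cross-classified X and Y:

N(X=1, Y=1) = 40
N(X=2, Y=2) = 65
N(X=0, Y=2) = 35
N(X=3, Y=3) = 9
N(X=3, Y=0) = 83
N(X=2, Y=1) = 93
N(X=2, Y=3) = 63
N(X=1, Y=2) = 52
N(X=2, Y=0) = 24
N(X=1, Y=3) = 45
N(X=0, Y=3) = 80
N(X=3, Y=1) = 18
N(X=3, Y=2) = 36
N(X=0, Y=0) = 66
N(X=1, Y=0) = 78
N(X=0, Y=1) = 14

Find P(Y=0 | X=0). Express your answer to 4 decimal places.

Total with X=0: 66 + 14 + 35 + 80 = 195.
P(Y=0 | X=0) = 66/195 = 0.3385.

0.3385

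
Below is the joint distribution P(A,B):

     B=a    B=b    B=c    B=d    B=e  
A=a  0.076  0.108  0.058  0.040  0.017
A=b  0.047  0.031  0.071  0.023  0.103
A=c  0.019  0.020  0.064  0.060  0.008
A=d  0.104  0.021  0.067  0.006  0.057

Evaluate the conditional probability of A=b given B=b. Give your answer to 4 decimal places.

P(B=b) = 0.108 + 0.031 + 0.020 + 0.021 = 0.180.
P(A=b | B=b) = 0.031/0.180 = 0.1722.

0.1722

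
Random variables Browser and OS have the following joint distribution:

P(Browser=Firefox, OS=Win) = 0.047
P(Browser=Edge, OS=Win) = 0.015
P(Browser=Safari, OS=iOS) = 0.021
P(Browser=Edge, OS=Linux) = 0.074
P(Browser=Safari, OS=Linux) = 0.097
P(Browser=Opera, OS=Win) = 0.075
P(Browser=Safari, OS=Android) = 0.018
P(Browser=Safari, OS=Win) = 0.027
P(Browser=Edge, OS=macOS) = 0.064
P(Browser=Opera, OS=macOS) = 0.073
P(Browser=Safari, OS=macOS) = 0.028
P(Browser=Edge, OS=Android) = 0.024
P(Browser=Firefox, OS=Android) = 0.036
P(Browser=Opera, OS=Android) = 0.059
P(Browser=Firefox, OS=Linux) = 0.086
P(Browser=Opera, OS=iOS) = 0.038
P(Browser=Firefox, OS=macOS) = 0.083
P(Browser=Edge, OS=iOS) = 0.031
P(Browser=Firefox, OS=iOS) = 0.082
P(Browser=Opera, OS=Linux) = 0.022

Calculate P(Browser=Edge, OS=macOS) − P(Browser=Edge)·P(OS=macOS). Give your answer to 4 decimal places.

P(Browser=Edge) = 0.015 + 0.064 + 0.074 + 0.031 + 0.024 = 0.208.
P(OS=macOS) = 0.083 + 0.028 + 0.064 + 0.073 = 0.248.
P(Browser=Edge, OS=macOS) − P(Browser=Edge)P(OS=macOS) = 0.064 − 0.208×0.248 = 0.0124.

0.0124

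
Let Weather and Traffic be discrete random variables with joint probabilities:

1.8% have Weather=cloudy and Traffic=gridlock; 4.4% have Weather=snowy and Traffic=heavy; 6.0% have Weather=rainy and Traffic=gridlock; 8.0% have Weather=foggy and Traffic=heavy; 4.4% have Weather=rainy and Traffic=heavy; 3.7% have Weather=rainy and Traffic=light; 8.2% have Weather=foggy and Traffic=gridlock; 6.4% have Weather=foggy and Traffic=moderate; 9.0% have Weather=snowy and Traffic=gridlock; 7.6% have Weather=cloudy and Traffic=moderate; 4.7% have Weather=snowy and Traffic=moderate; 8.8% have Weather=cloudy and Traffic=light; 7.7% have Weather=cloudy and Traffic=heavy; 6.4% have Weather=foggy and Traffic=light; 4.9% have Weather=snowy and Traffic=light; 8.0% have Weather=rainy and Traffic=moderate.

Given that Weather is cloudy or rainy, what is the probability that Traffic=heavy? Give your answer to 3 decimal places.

0.252

P(Weather=cloudy) = 0.088 + 0.076 + 0.077 + 0.018 = 0.259.
P(Weather=rainy) = 0.037 + 0.080 + 0.044 + 0.060 = 0.221.
P(Weather ∈ {cloudy, rainy}) = 0.259 + 0.221 = 0.480; P(Traffic=heavy, Weather ∈ {cloudy, rainy}) = 0.077 + 0.044 = 0.121.
P(Traffic=heavy | Weather ∈ {cloudy, rainy}) = 0.121/0.480 = 0.252.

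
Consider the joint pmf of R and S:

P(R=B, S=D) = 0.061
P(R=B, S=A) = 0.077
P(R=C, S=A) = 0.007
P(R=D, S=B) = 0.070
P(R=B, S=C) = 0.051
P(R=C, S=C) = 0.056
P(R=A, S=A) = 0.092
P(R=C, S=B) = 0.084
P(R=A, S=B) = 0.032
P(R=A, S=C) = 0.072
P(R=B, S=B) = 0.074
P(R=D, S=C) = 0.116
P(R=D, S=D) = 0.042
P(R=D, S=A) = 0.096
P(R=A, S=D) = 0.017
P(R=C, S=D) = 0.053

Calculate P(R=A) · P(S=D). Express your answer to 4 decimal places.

P(R=A) = 0.092 + 0.032 + 0.072 + 0.017 = 0.213.
P(S=D) = 0.017 + 0.061 + 0.053 + 0.042 = 0.173.
Product: 0.213 × 0.173 = 0.0368.

0.0368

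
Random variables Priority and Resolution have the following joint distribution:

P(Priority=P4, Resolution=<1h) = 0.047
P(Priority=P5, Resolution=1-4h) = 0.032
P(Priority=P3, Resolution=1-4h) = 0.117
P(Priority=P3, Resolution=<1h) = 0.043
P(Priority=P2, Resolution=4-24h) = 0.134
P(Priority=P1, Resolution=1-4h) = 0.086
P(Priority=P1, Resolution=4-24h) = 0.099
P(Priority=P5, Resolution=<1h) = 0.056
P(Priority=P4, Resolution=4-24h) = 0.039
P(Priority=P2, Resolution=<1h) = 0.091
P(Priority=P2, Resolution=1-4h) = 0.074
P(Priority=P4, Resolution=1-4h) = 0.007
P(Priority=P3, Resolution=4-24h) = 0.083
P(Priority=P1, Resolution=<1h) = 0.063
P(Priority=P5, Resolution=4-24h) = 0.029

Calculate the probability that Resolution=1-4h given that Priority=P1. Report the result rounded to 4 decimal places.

0.3468

P(Priority=P1) = 0.063 + 0.086 + 0.099 = 0.248.
P(Resolution=1-4h | Priority=P1) = 0.086/0.248 = 0.3468.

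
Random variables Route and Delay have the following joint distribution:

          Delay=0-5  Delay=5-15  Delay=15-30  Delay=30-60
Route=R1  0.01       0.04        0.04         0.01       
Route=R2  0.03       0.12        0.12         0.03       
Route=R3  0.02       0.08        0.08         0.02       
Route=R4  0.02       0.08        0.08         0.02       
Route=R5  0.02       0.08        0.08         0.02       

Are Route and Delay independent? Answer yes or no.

yes

Every cell satisfies P(Route,Delay) = P(Route)·P(Delay). For instance P(Route=R5) = 0.20, P(Delay=15-30) = 0.40, and 0.20×0.40 = 0.08 matches the joint entry. So Route and Delay are independent.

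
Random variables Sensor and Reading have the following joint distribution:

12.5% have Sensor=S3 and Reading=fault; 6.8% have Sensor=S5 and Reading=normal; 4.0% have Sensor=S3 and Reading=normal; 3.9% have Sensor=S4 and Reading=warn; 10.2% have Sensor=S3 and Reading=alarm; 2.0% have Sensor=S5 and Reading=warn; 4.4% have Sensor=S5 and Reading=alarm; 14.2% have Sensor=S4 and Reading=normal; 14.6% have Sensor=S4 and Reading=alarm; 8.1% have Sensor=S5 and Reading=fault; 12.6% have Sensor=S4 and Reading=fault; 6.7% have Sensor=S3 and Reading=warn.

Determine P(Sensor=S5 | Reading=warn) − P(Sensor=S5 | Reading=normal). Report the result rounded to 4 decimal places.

P(Reading=warn) = 0.067 + 0.039 + 0.020 = 0.126; P(Sensor=S5 | Reading=warn) = 0.020/0.126 = 0.15873.
P(Reading=normal) = 0.040 + 0.142 + 0.068 = 0.250; P(Sensor=S5 | Reading=normal) = 0.068/0.250 = 0.27200.
Difference = -0.1133.

-0.1133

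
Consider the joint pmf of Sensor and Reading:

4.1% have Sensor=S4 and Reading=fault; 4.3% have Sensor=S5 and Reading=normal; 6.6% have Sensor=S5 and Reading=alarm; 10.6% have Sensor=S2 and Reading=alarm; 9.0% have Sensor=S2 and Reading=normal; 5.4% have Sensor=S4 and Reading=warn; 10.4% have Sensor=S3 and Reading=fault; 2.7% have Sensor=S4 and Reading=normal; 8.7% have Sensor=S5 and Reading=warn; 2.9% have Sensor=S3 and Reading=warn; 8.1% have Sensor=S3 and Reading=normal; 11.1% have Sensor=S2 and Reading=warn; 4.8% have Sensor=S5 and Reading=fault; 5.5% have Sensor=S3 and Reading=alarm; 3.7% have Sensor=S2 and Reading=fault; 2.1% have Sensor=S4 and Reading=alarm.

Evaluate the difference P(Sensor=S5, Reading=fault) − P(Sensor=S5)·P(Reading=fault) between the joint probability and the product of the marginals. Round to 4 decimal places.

P(Sensor=S5) = 0.043 + 0.087 + 0.066 + 0.048 = 0.244.
P(Reading=fault) = 0.037 + 0.104 + 0.041 + 0.048 = 0.230.
P(Sensor=S5, Reading=fault) − P(Sensor=S5)P(Reading=fault) = 0.048 − 0.244×0.230 = -0.0081.

-0.0081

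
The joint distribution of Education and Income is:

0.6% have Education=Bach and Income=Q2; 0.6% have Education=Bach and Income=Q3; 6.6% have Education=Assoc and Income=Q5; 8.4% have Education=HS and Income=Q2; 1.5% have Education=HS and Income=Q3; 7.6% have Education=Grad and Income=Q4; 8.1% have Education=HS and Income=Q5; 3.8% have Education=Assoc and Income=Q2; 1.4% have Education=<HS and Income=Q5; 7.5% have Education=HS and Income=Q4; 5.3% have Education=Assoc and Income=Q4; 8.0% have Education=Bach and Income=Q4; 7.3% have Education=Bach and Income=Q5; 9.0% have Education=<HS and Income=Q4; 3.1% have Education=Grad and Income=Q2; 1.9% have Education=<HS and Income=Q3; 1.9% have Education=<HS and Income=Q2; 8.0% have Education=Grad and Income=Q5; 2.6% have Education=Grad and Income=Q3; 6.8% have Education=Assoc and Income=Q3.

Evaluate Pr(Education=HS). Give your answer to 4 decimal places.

P(Education=HS) = 0.084 + 0.015 + 0.075 + 0.081 = 0.255.

0.2550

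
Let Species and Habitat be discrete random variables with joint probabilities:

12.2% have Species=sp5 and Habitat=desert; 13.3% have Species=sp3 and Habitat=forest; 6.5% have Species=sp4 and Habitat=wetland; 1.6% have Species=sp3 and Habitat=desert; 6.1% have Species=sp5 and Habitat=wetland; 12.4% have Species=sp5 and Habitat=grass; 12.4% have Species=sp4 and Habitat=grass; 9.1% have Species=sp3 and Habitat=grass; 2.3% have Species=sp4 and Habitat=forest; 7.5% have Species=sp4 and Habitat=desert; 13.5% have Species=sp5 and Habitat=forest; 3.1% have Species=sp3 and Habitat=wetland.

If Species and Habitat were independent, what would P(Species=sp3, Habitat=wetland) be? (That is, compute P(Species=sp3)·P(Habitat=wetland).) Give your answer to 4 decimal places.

0.0425

P(Species=sp3) = 0.133 + 0.091 + 0.031 + 0.016 = 0.271.
P(Habitat=wetland) = 0.031 + 0.065 + 0.061 = 0.157.
Product: 0.271 × 0.157 = 0.0425.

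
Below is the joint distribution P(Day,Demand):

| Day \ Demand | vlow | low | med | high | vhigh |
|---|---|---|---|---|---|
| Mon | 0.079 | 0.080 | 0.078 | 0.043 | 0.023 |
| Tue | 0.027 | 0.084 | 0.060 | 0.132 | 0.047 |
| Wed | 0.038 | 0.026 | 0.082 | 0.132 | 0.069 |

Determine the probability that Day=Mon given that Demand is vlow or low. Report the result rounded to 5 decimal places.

P(Demand=vlow) = 0.079 + 0.027 + 0.038 = 0.144.
P(Demand=low) = 0.080 + 0.084 + 0.026 = 0.190.
P(Demand ∈ {vlow, low}) = 0.144 + 0.190 = 0.334; P(Day=Mon, Demand ∈ {vlow, low}) = 0.079 + 0.080 = 0.159.
P(Day=Mon | Demand ∈ {vlow, low}) = 0.159/0.334 = 0.47605.

0.47605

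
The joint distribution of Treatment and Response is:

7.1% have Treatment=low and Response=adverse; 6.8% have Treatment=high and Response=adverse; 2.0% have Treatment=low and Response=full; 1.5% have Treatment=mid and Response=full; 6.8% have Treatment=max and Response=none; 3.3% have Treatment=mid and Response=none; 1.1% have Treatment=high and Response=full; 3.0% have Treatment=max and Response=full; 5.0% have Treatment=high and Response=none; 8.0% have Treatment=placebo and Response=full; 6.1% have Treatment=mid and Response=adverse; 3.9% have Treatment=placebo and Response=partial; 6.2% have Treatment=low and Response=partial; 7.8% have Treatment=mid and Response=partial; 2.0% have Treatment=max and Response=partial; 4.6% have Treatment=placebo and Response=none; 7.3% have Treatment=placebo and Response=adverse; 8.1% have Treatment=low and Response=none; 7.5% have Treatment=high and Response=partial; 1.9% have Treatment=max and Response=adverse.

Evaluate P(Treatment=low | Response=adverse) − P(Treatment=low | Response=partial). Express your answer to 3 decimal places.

P(Response=adverse) = 0.073 + 0.071 + 0.061 + 0.068 + 0.019 = 0.292; P(Treatment=low | Response=adverse) = 0.071/0.292 = 0.2432.
P(Response=partial) = 0.039 + 0.062 + 0.078 + 0.075 + 0.020 = 0.274; P(Treatment=low | Response=partial) = 0.062/0.274 = 0.2263.
Difference = 0.017.

0.017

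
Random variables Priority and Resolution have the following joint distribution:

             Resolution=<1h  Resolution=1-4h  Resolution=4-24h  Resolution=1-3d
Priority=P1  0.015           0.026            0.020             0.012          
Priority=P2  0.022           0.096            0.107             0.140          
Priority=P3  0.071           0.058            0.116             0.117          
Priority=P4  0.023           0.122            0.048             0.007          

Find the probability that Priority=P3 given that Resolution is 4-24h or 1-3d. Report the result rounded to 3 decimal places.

0.411

P(Resolution=4-24h) = 0.020 + 0.107 + 0.116 + 0.048 = 0.291.
P(Resolution=1-3d) = 0.012 + 0.140 + 0.117 + 0.007 = 0.276.
P(Resolution ∈ {4-24h, 1-3d}) = 0.291 + 0.276 = 0.567; P(Priority=P3, Resolution ∈ {4-24h, 1-3d}) = 0.116 + 0.117 = 0.233.
P(Priority=P3 | Resolution ∈ {4-24h, 1-3d}) = 0.233/0.567 = 0.411.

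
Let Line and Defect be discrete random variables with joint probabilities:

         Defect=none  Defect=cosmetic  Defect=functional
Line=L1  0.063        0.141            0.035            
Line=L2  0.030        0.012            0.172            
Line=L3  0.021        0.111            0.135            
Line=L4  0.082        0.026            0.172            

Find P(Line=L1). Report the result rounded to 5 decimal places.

0.23900

P(Line=L1) = 0.063 + 0.141 + 0.035 = 0.239.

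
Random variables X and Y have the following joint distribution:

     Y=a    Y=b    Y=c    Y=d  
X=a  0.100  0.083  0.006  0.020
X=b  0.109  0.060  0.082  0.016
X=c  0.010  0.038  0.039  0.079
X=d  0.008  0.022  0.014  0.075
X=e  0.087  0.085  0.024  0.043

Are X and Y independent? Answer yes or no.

P(X=d) = 0.119 and P(Y=d) = 0.233, so their product is 0.02773, but P(X=d, Y=d) = 0.075. Since these differ, X and Y are not independent.

no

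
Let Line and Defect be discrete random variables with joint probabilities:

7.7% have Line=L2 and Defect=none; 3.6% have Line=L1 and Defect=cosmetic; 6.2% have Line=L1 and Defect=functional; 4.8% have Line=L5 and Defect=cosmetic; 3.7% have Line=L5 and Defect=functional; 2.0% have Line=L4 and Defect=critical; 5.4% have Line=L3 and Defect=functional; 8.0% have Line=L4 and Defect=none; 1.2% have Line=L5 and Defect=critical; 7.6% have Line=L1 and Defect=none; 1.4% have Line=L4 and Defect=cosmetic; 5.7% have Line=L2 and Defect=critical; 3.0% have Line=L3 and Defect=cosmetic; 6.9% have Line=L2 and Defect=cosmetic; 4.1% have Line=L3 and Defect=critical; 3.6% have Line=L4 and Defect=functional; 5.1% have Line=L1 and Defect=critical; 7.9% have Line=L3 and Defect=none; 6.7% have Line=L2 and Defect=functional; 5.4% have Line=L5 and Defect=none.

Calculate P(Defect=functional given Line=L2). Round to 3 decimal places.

P(Line=L2) = 0.077 + 0.069 + 0.067 + 0.057 = 0.270.
P(Defect=functional | Line=L2) = 0.067/0.270 = 0.248.

0.248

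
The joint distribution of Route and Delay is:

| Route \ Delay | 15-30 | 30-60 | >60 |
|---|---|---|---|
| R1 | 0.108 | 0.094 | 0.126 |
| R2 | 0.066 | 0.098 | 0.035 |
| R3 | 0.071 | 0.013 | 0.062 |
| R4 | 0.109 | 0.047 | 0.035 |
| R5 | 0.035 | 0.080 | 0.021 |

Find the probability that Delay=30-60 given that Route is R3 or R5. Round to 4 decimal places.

0.3298

P(Route=R3) = 0.071 + 0.013 + 0.062 = 0.146.
P(Route=R5) = 0.035 + 0.080 + 0.021 = 0.136.
P(Route ∈ {R3, R5}) = 0.146 + 0.136 = 0.282; P(Delay=30-60, Route ∈ {R3, R5}) = 0.013 + 0.080 = 0.093.
P(Delay=30-60 | Route ∈ {R3, R5}) = 0.093/0.282 = 0.3298.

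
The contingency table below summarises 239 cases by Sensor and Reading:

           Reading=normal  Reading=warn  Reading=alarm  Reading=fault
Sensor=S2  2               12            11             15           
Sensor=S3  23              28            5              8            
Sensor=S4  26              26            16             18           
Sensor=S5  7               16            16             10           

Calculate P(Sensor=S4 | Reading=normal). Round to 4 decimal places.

Total with Reading=normal: 2 + 23 + 26 + 7 = 58.
P(Sensor=S4 | Reading=normal) = 26/58 = 0.4483.

0.4483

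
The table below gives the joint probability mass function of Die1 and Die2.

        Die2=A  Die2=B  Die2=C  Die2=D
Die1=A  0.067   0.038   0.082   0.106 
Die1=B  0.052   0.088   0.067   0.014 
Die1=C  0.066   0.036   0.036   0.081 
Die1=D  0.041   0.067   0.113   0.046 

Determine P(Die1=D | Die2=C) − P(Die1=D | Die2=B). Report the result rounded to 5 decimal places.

P(Die2=C) = 0.082 + 0.067 + 0.036 + 0.113 = 0.298; P(Die1=D | Die2=C) = 0.113/0.298 = 0.379195.
P(Die2=B) = 0.038 + 0.088 + 0.036 + 0.067 = 0.229; P(Die1=D | Die2=B) = 0.067/0.229 = 0.292576.
Difference = 0.08662.

0.08662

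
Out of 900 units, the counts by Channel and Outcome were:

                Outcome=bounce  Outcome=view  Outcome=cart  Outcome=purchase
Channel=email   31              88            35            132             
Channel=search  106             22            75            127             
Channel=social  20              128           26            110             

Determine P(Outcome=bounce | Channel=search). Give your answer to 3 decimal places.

0.321

Total with Channel=search: 106 + 22 + 75 + 127 = 330.
P(Outcome=bounce | Channel=search) = 106/330 = 0.321.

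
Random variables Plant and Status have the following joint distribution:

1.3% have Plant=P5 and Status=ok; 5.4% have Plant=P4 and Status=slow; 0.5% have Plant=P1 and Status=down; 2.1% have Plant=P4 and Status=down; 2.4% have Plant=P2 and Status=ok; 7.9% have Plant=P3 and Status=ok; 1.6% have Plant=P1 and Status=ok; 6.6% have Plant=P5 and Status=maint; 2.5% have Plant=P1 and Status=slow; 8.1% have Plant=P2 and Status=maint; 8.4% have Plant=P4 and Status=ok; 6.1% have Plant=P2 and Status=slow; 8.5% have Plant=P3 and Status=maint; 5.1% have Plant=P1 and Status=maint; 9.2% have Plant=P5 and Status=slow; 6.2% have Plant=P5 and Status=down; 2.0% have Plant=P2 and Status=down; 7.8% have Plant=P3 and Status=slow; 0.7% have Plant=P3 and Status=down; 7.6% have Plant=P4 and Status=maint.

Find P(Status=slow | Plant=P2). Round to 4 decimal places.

P(Plant=P2) = 0.024 + 0.061 + 0.020 + 0.081 = 0.186.
P(Status=slow | Plant=P2) = 0.061/0.186 = 0.3280.

0.3280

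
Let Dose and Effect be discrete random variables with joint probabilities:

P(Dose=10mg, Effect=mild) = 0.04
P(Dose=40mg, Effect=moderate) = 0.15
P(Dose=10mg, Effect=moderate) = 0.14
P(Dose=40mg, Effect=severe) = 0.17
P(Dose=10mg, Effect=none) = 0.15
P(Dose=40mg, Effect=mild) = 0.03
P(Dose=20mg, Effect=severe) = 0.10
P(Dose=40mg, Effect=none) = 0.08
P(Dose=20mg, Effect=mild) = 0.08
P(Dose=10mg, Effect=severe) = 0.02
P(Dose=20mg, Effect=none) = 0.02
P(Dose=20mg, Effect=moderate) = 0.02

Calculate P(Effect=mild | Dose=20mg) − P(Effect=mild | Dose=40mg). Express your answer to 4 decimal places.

0.2939

P(Dose=20mg) = 0.02 + 0.08 + 0.02 + 0.10 = 0.22; P(Effect=mild | Dose=20mg) = 0.08/0.22 = 0.36364.
P(Dose=40mg) = 0.08 + 0.03 + 0.15 + 0.17 = 0.43; P(Effect=mild | Dose=40mg) = 0.03/0.43 = 0.06977.
Difference = 0.2939.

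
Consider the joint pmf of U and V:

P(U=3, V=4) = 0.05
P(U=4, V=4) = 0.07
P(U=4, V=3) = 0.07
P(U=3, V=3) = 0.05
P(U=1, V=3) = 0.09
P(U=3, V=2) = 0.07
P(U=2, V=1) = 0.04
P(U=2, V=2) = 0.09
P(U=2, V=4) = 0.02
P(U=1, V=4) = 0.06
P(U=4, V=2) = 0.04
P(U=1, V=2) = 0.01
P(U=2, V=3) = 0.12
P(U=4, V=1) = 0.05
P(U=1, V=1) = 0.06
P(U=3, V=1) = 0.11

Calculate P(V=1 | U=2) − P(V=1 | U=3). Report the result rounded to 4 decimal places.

P(U=2) = 0.04 + 0.09 + 0.12 + 0.02 = 0.27; P(V=1 | U=2) = 0.04/0.27 = 0.14815.
P(U=3) = 0.11 + 0.07 + 0.05 + 0.05 = 0.28; P(V=1 | U=3) = 0.11/0.28 = 0.39286.
Difference = -0.2447.

-0.2447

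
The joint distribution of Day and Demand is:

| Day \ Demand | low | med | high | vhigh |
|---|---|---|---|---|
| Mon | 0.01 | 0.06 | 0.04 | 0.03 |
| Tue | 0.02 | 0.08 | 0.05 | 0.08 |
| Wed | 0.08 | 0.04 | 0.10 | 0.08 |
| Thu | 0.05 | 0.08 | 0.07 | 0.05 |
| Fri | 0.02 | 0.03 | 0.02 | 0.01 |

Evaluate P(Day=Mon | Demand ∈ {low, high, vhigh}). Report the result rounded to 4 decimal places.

P(Demand=low) = 0.01 + 0.02 + 0.08 + 0.05 + 0.02 = 0.18.
P(Demand=high) = 0.04 + 0.05 + 0.10 + 0.07 + 0.02 = 0.28.
P(Demand=vhigh) = 0.03 + 0.08 + 0.08 + 0.05 + 0.01 = 0.25.
P(Demand ∈ {low, high, vhigh}) = 0.18 + 0.28 + 0.25 = 0.71; P(Day=Mon, Demand ∈ {low, high, vhigh}) = 0.01 + 0.04 + 0.03 = 0.08.
P(Day=Mon | Demand ∈ {low, high, vhigh}) = 0.08/0.71 = 0.1127.

0.1127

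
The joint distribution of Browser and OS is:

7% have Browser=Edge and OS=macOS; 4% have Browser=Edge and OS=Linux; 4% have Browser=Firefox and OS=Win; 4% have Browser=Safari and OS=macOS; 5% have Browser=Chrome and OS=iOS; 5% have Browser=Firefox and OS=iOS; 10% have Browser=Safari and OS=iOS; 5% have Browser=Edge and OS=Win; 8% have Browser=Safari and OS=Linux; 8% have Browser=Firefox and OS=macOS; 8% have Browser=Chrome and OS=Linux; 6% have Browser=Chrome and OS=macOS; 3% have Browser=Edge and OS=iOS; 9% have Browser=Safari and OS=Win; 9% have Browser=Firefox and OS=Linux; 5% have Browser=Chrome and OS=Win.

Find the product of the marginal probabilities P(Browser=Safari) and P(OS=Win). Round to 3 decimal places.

0.071

P(Browser=Safari) = 0.09 + 0.04 + 0.08 + 0.10 = 0.31.
P(OS=Win) = 0.05 + 0.04 + 0.09 + 0.05 = 0.23.
Product: 0.31 × 0.23 = 0.071.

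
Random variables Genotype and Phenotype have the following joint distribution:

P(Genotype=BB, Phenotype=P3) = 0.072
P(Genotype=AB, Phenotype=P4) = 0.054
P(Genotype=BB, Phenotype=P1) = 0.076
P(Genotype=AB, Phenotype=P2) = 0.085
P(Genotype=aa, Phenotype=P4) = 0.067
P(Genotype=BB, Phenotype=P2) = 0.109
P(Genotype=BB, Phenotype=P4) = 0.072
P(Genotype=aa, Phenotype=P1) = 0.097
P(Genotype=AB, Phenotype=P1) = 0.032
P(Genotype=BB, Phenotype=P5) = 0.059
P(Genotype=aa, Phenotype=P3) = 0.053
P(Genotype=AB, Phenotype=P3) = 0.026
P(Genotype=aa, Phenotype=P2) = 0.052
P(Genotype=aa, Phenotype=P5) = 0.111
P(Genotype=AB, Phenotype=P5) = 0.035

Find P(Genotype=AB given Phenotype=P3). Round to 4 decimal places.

P(Phenotype=P3) = 0.053 + 0.026 + 0.072 = 0.151.
P(Genotype=AB | Phenotype=P3) = 0.026/0.151 = 0.1722.

0.1722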